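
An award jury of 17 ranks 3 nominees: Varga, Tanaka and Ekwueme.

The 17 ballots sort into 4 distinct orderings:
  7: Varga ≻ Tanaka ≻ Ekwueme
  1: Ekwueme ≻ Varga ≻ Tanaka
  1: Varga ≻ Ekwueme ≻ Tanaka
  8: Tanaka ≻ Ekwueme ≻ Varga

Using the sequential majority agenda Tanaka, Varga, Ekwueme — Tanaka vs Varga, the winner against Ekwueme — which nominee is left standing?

Ekwueme

Round 1: Tanaka vs Varga — 8–9, Varga advances.
Round 2: Varga vs Ekwueme — 8–9, Ekwueme advances.
Ekwueme survives the agenda.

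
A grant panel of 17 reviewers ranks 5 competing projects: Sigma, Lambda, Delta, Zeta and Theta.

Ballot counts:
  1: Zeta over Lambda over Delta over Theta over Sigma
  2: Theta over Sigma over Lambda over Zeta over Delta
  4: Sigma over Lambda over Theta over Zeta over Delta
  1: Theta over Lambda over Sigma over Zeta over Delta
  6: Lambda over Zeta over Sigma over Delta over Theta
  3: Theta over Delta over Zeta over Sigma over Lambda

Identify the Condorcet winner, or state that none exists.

none

Pairwise majorities:
Sigma vs Lambda: Sigma, 9–8.
Sigma vs Delta: 13 to 4, Sigma.
Sigma vs Zeta: 7 to 10, Zeta.
Sigma vs Theta: Sigma is ranked higher on 4+6 = 10 ballots, Theta on 7. Sigma wins 10–7.
Lambda vs Delta: Lambda, 14–3.
Lambda vs Zeta: 13 to 4, Lambda.
Lambda vs Theta: Lambda preferred on 1+4+6 = 11 ballots; Lambda wins 11–6.
Delta–Zeta: Zeta 14–3.
Delta–Theta: Theta 10–7.
Zeta vs Theta: Zeta is ranked higher on 1+6 = 7 ballots, Theta on 10. Theta wins 10–7.
Each project drops at least one matchup (Sigma loses to Zeta; Lambda loses to Sigma; Delta loses to Sigma; Zeta loses to Lambda; Theta loses to Sigma); the cycle Sigma beats Lambda beats Zeta beats Sigma rules out a Condorcet winner.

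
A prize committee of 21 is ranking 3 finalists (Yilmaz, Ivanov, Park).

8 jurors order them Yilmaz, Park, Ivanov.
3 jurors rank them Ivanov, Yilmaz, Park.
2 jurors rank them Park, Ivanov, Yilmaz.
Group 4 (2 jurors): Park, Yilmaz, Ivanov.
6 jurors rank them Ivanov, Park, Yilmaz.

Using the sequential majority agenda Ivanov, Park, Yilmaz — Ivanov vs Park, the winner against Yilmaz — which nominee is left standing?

Yilmaz

Round 1: Ivanov vs Park — 9–12, Park advances.
Round 2: Park vs Yilmaz — 10–11, Yilmaz advances.
The agenda winner is Yilmaz.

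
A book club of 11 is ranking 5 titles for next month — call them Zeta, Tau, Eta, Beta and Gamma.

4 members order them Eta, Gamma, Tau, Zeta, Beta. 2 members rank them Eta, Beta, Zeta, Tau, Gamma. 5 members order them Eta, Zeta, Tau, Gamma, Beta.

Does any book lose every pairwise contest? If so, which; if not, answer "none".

Pairwise majorities:
Zeta vs Tau: 2+5 = 7 for Zeta, 4 for Tau — Zeta by 7–4.
Zeta vs Eta: 0 to 11, Eta.
Zeta vs Beta: Zeta wins 9–2.
Zeta vs Gamma: Zeta wins 7–4.
Tau vs Eta: Tau is ranked higher on 0 ballots, Eta on 11. Eta wins 11–0.
Tau vs Beta: Tau, 9–2.
Tau vs Gamma: 7 to 4, Tau.
Eta vs Beta: Eta preferred on 4+2+5 = 11 ballots; Eta wins 11–0.
Eta vs Gamma: Eta is ranked higher on 4+2+5 = 11 ballots, Gamma on 0. Eta wins 11–0.
Beta vs Gamma: Beta preferred on 2 ballots; Gamma wins 9–2.
Beta loses to every other book — it is the Condorcet loser.

Beta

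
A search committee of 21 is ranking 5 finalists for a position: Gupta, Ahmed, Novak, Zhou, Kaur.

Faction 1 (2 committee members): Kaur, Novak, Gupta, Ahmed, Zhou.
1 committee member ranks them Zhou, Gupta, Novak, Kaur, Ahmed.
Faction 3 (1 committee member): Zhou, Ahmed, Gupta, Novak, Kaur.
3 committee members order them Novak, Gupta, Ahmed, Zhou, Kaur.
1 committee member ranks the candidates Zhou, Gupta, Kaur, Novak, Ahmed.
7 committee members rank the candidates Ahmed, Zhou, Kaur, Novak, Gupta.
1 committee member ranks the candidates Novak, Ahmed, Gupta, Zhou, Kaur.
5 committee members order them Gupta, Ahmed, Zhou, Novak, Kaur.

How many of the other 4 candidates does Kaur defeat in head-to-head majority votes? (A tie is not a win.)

Kaur against each rival (21 committee members):
Kaur vs Gupta: 2+7 = 9 for Kaur, 12 for Gupta — Gupta by 12–9.
Kaur vs Ahmed: Ahmed wins 17–4.
Kaur vs Novak: Kaur preferred on 2+1+7 = 10 ballots; Novak wins 11–10.
Kaur vs Zhou: 2 for Kaur, 19 for Zhou — Zhou by 19–2.
Kaur beats no one; loses to Gupta, Ahmed, Novak, Zhou — 0 pairwise wins.

0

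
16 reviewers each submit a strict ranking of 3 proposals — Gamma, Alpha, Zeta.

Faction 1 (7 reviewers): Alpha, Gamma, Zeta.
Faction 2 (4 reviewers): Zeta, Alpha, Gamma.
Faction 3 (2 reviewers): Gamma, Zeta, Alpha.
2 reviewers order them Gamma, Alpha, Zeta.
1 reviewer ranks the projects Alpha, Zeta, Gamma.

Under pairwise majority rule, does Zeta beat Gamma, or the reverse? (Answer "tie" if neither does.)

Gamma

Ballots ranking Zeta above Gamma: 4 + 1 = 5.
Ballots ranking Gamma above Zeta: 16 − 5 = 11.
Gamma wins the head-to-head 11–5.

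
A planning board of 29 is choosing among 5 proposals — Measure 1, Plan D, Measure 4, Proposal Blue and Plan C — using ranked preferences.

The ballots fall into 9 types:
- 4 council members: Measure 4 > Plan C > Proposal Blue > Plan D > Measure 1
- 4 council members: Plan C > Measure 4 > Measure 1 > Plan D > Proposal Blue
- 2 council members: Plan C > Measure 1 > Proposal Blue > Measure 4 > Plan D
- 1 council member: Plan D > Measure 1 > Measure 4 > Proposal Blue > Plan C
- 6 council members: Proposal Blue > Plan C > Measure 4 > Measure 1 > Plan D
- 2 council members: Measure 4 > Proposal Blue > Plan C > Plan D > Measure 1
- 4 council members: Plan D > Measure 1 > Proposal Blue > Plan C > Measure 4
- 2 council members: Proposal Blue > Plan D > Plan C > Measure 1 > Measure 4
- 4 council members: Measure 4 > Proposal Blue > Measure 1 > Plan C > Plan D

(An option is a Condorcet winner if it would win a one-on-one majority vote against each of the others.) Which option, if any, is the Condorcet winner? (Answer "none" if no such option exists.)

none

Head-to-head results (29 council members):
Measure 1 vs Plan D: Measure 1 wins 16–13.
Measure 1–Measure 4: Measure 4 20–9.
Measure 1 vs Proposal Blue: Proposal Blue wins 18–11.
Measure 1–Plan C: Plan C 20–9.
Plan D vs Measure 4: Measure 4 wins 22–7.
Plan D vs Proposal Blue: Proposal Blue, 20–9.
Plan D–Plan C: Plan C 22–7.
Measure 4–Proposal Blue: Measure 4 15–14.
Measure 4 vs Plan C: Plan C, 18–11.
Proposal Blue vs Plan C: Proposal Blue wins 19–10.
Each option drops at least one matchup (Measure 1 loses to Measure 4; Plan D loses to Measure 1; Measure 4 loses to Plan C; Proposal Blue loses to Measure 4; Plan C loses to Proposal Blue); the cycle Measure 4 → Proposal Blue → Plan C → Measure 4 rules out a Condorcet winner.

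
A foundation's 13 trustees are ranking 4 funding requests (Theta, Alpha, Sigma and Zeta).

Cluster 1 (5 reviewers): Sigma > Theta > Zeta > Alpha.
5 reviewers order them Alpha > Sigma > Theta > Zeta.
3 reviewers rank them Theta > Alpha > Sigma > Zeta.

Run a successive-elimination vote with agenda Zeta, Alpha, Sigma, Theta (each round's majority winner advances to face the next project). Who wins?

Round 1: Zeta vs Alpha — 5–8, Alpha advances.
Round 2: Alpha vs Sigma — 8–5, Alpha advances.
Round 3: Alpha vs Theta — 5–8, Theta advances.
The agenda winner is Theta.

Theta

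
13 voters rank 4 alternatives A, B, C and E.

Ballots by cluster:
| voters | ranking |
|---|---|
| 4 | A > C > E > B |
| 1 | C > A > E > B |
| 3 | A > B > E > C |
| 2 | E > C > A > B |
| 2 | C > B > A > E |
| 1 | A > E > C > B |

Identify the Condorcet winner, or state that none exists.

A

Pairwise majorities:
A vs B: A is ranked higher on 4+1+3+2+1 = 11 ballots, B on 2. A wins 11–2.
A vs C: A is ranked higher on 4+3+1 = 8 ballots, C on 5. A wins 8–5.
A vs E: A is ranked higher on 4+1+3+2+1 = 11 ballots, E on 2. A wins 11–2.
B vs C: B preferred on 3 ballots; C wins 10–3.
B vs E: 5 to 8, E.
C vs E: C is ranked higher on 4+1+2 = 7 ballots, E on 6. C wins 7–6.
A defeats every rival head-to-head and is the Condorcet winner.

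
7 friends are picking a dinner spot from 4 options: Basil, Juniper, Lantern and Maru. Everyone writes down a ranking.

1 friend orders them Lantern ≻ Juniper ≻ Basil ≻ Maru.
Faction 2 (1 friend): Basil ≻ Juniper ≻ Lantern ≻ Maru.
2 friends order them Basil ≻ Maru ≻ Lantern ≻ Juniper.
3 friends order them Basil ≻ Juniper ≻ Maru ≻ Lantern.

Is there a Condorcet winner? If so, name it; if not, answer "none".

Pairwise majorities:
Basil vs Juniper: 1+2+3 = 6 for Basil, 1 for Juniper — Basil by 6–1.
Basil vs Lantern: 6 to 1, Basil.
Basil vs Maru: Basil preferred on 1+1+2+3 = 7 ballots; Basil wins 7–0.
Juniper vs Lantern: Juniper is ranked higher on 1+3 = 4 ballots, Lantern on 3. Juniper wins 4–3.
Juniper vs Maru: Juniper preferred on 1+1+3 = 5 ballots; Juniper wins 5–2.
Lantern vs Maru: 2 to 5, Maru.
Basil wins every pairwise contest, so Basil is the Condorcet winner.

Basil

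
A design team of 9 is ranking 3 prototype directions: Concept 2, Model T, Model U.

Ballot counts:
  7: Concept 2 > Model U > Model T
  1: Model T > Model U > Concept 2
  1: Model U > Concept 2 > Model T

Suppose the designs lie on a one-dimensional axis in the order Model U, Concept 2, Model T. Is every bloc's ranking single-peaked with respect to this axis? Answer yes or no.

Axis positions: Model U=1, Concept 2=2, Model T=3.
Bloc 1 (peak Concept 2 at position 2): ranking walks positions 2-1-3, expanding outward from the peak — single-peaked.
Bloc 2: ranking walks positions 3-1-2; Model U is ranked above Concept 2 even though Concept 2 lies between Model U and the peak Model T on the axis — preferences dip and rise again. Not single-peaked.
Bloc 3 (peak Model U at position 1): ranking walks positions 1-2-3, expanding outward from the peak — single-peaked.
Bloc 2 violates single-peakedness, so the profile is not single-peaked on this axis.

no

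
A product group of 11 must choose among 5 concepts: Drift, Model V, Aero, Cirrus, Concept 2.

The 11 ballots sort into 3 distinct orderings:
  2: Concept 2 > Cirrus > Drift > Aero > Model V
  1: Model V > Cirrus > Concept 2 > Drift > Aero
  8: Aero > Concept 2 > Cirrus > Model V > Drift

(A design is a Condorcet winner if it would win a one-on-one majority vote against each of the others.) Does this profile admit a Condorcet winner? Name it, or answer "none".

Aero

Head-to-head results (11 engineers):
Drift vs Model V: Model V, 9–2.
Drift vs Aero: Aero, 8–3.
Drift vs Cirrus: Cirrus wins 11–0.
Drift vs Concept 2: Concept 2 wins 11–0.
Model V–Aero: Aero 10–1.
Model V vs Cirrus: 1 to 10, Cirrus.
Model V vs Concept 2: 1 for Model V, 10 for Concept 2 — Concept 2 by 10–1.
Aero vs Cirrus: Aero wins 8–3.
Aero vs Concept 2: Aero, 8–3.
Cirrus vs Concept 2: 1 for Cirrus, 10 for Concept 2 — Concept 2 by 10–1.
Aero beats each of Drift, Model V, Cirrus, Concept 2 — Aero is the Condorcet winner.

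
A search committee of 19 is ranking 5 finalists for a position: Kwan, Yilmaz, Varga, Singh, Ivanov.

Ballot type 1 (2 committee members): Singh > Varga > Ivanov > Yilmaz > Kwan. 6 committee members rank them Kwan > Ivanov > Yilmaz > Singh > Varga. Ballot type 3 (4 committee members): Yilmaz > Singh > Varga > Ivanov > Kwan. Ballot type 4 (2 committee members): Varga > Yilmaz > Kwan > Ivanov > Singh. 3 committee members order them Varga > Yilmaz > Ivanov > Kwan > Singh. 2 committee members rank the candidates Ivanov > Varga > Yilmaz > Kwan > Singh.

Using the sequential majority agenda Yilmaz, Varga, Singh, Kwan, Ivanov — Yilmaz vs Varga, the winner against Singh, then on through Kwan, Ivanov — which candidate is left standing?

Ivanov

Round 1: Yilmaz vs Varga — 10–9, Yilmaz advances.
Round 2: Yilmaz vs Singh — 17–2, Yilmaz advances.
Round 3: Yilmaz vs Kwan — 13–6, Yilmaz advances.
Round 4: Yilmaz vs Ivanov — 9–10, Ivanov advances.
Ivanov survives the agenda.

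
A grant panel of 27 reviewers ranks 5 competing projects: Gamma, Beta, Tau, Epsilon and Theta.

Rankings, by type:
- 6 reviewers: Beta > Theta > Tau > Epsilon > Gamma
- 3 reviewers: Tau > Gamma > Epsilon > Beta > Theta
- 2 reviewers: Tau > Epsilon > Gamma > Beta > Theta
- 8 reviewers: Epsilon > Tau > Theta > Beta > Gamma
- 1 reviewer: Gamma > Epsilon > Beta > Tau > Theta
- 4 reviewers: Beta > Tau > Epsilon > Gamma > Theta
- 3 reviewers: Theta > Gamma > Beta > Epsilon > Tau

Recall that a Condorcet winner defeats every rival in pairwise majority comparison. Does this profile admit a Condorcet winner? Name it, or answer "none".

none

Check each pair by majority over 27 ballots:
Gamma vs Beta: Beta, 18–9.
Gamma vs Tau: Tau wins 23–4.
Gamma–Epsilon: Epsilon 20–7.
Gamma–Theta: Theta 17–10.
Beta vs Tau: Beta wins 14–13.
Beta–Epsilon: Epsilon 14–13.
Beta vs Theta: Beta, 16–11.
Tau vs Epsilon: Tau, 15–12.
Tau–Theta: Tau 18–9.
Epsilon vs Theta: Epsilon wins 18–9.
Every project loses at least once (Gamma loses to Beta; Beta loses to Epsilon; Tau loses to Beta; Epsilon loses to Tau; Theta loses to Beta). The majority relation contains the cycle Beta > Tau > Epsilon > Beta, so there is no Condorcet winner.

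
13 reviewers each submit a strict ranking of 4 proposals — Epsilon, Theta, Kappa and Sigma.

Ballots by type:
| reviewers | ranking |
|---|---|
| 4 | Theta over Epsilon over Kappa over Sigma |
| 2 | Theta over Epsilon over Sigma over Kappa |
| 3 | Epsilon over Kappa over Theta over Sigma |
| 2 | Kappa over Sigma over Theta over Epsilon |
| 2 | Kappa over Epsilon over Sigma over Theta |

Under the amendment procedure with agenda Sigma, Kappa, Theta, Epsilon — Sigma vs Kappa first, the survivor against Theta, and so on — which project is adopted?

Round 1: Sigma vs Kappa — 2–11, Kappa advances.
Round 2: Kappa vs Theta — 7–6, Kappa advances.
Round 3: Kappa vs Epsilon — 4–9, Epsilon advances.
The agenda winner is Epsilon.

Epsilon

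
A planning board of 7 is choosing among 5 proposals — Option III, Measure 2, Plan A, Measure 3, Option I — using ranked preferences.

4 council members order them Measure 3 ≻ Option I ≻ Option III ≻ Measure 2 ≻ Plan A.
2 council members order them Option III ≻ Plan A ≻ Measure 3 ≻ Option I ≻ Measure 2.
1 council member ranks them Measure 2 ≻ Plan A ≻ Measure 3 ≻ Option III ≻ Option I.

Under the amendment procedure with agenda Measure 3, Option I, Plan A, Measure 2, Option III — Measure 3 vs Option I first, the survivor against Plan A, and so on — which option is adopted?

Measure 3

Round 1: Measure 3 vs Option I — 7–0, Measure 3 advances.
Round 2: Measure 3 vs Plan A — 4–3, Measure 3 advances.
Round 3: Measure 3 vs Measure 2 — 6–1, Measure 3 advances.
Round 4: Measure 3 vs Option III — 5–2, Measure 3 advances.
The agenda winner is Measure 3.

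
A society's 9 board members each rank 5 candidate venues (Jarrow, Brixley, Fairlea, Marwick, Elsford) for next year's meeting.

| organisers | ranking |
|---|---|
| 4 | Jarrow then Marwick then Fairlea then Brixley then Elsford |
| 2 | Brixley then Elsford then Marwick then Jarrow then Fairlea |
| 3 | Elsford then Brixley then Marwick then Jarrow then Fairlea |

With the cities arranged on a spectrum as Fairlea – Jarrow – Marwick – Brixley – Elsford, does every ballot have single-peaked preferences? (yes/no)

yes

Axis positions: Fairlea=1, Jarrow=2, Marwick=3, Brixley=4, Elsford=5.
Cluster 1 (peak Jarrow at position 2): ranking walks positions 2-3-1-4-5, expanding outward from the peak — single-peaked.
Cluster 2 (peak Brixley at position 4): ranking walks positions 4-5-3-2-1, expanding outward from the peak — single-peaked.
Cluster 3 (peak Elsford at position 5): ranking walks positions 5-4-3-2-1, expanding outward from the peak — single-peaked.
Every ranking is single-peaked on this axis.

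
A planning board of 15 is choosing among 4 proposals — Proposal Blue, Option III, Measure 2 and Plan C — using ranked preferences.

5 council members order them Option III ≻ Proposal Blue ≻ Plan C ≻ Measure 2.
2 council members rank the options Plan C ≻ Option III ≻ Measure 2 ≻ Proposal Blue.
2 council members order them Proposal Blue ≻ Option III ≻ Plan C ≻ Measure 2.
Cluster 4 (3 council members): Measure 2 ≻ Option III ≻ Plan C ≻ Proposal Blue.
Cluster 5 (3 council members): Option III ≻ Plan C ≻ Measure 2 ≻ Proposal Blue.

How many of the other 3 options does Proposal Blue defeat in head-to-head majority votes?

Proposal Blue against each rival (15 council members):
Proposal Blue–Option III: Option III 13–2.
Proposal Blue vs Measure 2: Measure 2 wins 8–7.
Proposal Blue–Plan C: Plan C 8–7.
Proposal Blue beats no one; loses to Option III, Measure 2, Plan C — 0 pairwise wins.

0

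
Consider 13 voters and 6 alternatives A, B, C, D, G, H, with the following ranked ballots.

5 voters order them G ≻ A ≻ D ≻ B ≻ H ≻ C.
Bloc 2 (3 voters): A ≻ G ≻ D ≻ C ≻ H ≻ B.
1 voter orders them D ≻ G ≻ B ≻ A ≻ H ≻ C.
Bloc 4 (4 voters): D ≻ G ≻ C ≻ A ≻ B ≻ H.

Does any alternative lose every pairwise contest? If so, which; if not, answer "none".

H

Head-to-head results (13 voters):
A vs B: A wins 12–1.
A vs C: A wins 9–4.
A vs D: A, 8–5.
A vs G: A is ranked higher on 3 ballots, G on 10. G wins 10–3.
A vs H: A, 13–0.
B vs C: C wins 7–6.
B vs D: D wins 13–0.
B vs G: G, 13–0.
B vs H: B preferred on 5+1+4 = 10 ballots; B wins 10–3.
C vs D: C is ranked higher on 0 ballots, D on 13. D wins 13–0.
C vs G: G, 13–0.
C vs H: C is ranked higher on 3+4 = 7 ballots, H on 6. C wins 7–6.
D vs G: D preferred on 1+4 = 5 ballots; G wins 8–5.
D vs H: 5+3+1+4 = 13 for D, 0 for H — D by 13–0.
G vs H: G wins 13–0.
Only H has no wins; H is the Condorcet loser.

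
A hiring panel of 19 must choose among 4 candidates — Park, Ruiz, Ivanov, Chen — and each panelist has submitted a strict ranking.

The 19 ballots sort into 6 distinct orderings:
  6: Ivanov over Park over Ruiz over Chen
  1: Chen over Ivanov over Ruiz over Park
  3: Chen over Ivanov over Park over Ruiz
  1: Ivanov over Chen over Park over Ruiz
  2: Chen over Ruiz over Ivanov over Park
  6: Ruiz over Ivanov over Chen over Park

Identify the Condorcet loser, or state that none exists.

none

Pairwise majorities:
Park vs Ruiz: Park, 10–9.
Park vs Ivanov: Park preferred on 0 ballots; Ivanov wins 19–0.
Park vs Chen: Chen wins 13–6.
Ruiz vs Ivanov: 2+6 = 8 for Ruiz, 11 for Ivanov — Ivanov by 11–8.
Ruiz vs Chen: Ruiz wins 12–7.
Ivanov vs Chen: 6+1+6 = 13 for Ivanov, 6 for Chen — Ivanov by 13–6.
No candidate is winless: Park beats Ruiz; Ruiz beats Chen; Ivanov beats Park; Chen beats Park. There is no Condorcet loser.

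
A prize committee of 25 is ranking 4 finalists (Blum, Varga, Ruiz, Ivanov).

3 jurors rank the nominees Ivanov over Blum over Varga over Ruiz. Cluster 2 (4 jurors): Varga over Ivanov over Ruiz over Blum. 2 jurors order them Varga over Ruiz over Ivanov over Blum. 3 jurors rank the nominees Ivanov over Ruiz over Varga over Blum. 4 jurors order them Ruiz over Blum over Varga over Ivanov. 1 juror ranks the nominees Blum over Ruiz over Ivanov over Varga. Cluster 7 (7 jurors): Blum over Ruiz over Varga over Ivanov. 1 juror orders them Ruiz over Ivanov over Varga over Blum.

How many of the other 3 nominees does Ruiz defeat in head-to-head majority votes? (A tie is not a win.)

3

Ruiz against each rival (25 jurors):
Ruiz vs Blum: Ruiz, 14–11.
Ruiz vs Varga: 16 to 9, Ruiz.
Ruiz vs Ivanov: Ruiz, 15–10.
Ruiz beats Blum, Varga, Ivanov — 3 pairwise wins.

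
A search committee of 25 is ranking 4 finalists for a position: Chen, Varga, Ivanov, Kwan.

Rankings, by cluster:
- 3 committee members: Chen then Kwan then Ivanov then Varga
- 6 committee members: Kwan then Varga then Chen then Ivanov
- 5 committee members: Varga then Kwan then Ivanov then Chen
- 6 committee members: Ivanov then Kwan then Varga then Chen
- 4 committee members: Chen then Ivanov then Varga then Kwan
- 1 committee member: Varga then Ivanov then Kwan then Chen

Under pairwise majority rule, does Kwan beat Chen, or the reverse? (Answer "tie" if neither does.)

Ballots ranking Kwan above Chen: 6 + 5 + 6 + 1 = 18.
Ballots ranking Chen above Kwan: 25 − 18 = 7.
Kwan wins the head-to-head 18–7.

Kwan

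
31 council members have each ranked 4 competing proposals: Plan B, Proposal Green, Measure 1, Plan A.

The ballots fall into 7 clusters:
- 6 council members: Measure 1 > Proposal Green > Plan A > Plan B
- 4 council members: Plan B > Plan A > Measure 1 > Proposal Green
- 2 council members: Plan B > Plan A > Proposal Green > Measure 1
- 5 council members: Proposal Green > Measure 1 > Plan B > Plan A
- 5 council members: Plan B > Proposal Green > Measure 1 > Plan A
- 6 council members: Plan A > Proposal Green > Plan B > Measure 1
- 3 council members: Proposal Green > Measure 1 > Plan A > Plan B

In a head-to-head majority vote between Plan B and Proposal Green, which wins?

Proposal Green

Ballots ranking Plan B above Proposal Green: 4 + 2 + 5 = 11.
Ballots ranking Proposal Green above Plan B: 31 − 11 = 20.
Proposal Green wins the head-to-head 20–11.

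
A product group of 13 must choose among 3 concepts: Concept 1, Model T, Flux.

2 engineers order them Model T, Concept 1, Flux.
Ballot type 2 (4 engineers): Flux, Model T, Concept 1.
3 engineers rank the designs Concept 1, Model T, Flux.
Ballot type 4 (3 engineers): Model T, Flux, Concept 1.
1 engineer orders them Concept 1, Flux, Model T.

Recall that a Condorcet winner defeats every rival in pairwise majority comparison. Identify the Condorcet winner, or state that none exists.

Model T

Head-to-head results (13 engineers):
Concept 1 vs Model T: Concept 1 is ranked higher on 3+1 = 4 ballots, Model T on 9. Model T wins 9–4.
Concept 1 vs Flux: Concept 1 preferred on 2+3+1 = 6 ballots; Flux wins 7–6.
Model T vs Flux: 8 to 5, Model T.
Only Model T has no losses; Model T is the Condorcet winner.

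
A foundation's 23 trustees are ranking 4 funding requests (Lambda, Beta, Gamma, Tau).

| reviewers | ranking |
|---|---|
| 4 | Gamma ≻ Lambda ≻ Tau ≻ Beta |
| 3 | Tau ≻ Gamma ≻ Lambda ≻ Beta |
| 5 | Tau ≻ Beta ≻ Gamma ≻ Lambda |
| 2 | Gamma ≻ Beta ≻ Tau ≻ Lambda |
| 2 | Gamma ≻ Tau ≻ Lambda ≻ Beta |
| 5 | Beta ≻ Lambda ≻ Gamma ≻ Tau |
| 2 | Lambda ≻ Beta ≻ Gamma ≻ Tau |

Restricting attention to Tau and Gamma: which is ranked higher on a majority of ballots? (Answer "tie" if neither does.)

Gamma

Ballots ranking Tau above Gamma: 3 + 5 = 8.
Ballots ranking Gamma above Tau: 23 − 8 = 15.
Gamma wins the head-to-head 15–8.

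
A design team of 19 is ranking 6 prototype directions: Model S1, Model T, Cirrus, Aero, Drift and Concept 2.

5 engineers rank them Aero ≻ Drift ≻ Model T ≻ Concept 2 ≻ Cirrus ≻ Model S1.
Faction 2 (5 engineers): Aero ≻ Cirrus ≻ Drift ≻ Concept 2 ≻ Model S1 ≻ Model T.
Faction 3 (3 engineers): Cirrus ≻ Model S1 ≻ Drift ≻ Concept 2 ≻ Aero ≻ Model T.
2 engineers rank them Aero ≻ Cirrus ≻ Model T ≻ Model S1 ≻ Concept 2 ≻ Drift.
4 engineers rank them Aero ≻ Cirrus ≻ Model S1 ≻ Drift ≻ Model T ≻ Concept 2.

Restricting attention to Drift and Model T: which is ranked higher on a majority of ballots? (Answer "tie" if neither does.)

Drift

Ballots ranking Drift above Model T: 5 + 5 + 3 + 4 = 17.
Ballots ranking Model T above Drift: 19 − 17 = 2.
Drift wins the head-to-head 17–2.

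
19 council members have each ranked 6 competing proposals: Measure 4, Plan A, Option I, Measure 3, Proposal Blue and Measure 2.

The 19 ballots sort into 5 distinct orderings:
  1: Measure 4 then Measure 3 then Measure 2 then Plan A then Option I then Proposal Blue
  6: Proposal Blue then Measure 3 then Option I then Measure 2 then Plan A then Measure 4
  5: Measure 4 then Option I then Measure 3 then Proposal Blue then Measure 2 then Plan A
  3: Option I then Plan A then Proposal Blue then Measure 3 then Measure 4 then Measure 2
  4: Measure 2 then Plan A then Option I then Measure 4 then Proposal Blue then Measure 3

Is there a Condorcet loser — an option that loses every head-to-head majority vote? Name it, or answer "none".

Pairwise majorities:
Measure 4 vs Plan A: Plan A, 13–6.
Measure 4 vs Option I: 1+5 = 6 for Measure 4, 13 for Option I — Option I by 13–6.
Measure 4 vs Measure 3: Measure 4 is ranked higher on 1+5+4 = 10 ballots, Measure 3 on 9. Measure 4 wins 10–9.
Measure 4 vs Proposal Blue: Measure 4, 10–9.
Measure 4 vs Measure 2: Measure 2, 10–9.
Plan A vs Option I: 5 to 14, Option I.
Plan A vs Measure 3: Plan A preferred on 3+4 = 7 ballots; Measure 3 wins 12–7.
Plan A vs Proposal Blue: 8 to 11, Proposal Blue.
Plan A vs Measure 2: Plan A is ranked higher on 3 ballots, Measure 2 on 16. Measure 2 wins 16–3.
Option I vs Measure 3: Option I preferred on 5+3+4 = 12 ballots; Option I wins 12–7.
Option I vs Proposal Blue: Option I wins 13–6.
Option I vs Measure 2: Option I is ranked higher on 6+5+3 = 14 ballots, Measure 2 on 5. Option I wins 14–5.
Measure 3 vs Proposal Blue: Measure 3 preferred on 1+5 = 6 ballots; Proposal Blue wins 13–6.
Measure 3 vs Measure 2: 15 to 4, Measure 3.
Proposal Blue vs Measure 2: Proposal Blue wins 14–5.
Every option wins at least one matchup (Measure 4 beats Measure 3; Plan A beats Measure 4; Option I beats Measure 4; Measure 3 beats Plan A; Proposal Blue beats Plan A; Measure 2 beats Measure 4), so there is no Condorcet loser.

none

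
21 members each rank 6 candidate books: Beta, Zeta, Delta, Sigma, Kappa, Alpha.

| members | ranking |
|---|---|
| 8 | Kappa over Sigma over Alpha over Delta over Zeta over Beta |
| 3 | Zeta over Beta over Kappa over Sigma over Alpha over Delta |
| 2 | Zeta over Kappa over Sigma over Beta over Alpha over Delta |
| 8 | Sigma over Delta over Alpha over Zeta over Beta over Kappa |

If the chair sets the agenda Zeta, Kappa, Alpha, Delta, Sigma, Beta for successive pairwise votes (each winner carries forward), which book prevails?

Sigma

Round 1: Zeta vs Kappa — 13–8, Zeta advances.
Round 2: Zeta vs Alpha — 5–16, Alpha advances.
Round 3: Alpha vs Delta — 13–8, Alpha advances.
Round 4: Alpha vs Sigma — 0–21, Sigma advances.
Round 5: Sigma vs Beta — 18–3, Sigma advances.
The agenda winner is Sigma.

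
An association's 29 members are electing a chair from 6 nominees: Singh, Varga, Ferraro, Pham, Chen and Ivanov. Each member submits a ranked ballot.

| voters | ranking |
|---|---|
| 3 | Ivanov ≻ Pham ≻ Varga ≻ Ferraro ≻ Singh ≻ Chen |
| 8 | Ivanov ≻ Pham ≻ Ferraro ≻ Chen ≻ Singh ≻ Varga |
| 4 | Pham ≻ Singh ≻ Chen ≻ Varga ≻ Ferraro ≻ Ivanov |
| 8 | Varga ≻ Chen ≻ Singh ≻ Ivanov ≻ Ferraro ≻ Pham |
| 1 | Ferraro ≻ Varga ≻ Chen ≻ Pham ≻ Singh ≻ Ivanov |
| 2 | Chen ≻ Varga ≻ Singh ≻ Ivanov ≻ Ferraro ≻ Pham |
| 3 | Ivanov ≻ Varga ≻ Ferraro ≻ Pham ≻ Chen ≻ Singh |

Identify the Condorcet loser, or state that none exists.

none

Head-to-head results (29 voters):
Singh vs Varga: Singh is ranked higher on 8+4 = 12 ballots, Varga on 17. Varga wins 17–12.
Singh–Ferraro: Ferraro 15–14.
Singh vs Pham: Singh is ranked higher on 8+2 = 10 ballots, Pham on 19. Pham wins 19–10.
Singh vs Chen: Chen wins 22–7.
Singh vs Ivanov: Singh wins 15–14.
Varga vs Ferraro: 20 to 9, Varga.
Varga vs Pham: Varga preferred on 8+1+2+3 = 14 ballots; Pham wins 15–14.
Varga vs Chen: Varga preferred on 3+8+1+3 = 15 ballots; Varga wins 15–14.
Varga vs Ivanov: Varga, 15–14.
Ferraro vs Pham: Pham wins 15–14.
Ferraro vs Chen: Ferraro, 15–14.
Ferraro vs Ivanov: Ferraro is ranked higher on 4+1 = 5 ballots, Ivanov on 24. Ivanov wins 24–5.
Pham vs Chen: Pham is ranked higher on 3+8+4+3 = 18 ballots, Chen on 11. Pham wins 18–11.
Pham vs Ivanov: Ivanov wins 24–5.
Chen vs Ivanov: Chen, 15–14.
No candidate is winless: Singh beats Ivanov; Varga beats Singh; Ferraro beats Singh; Pham beats Singh; Chen beats Singh; Ivanov beats Ferraro. There is no Condorcet loser.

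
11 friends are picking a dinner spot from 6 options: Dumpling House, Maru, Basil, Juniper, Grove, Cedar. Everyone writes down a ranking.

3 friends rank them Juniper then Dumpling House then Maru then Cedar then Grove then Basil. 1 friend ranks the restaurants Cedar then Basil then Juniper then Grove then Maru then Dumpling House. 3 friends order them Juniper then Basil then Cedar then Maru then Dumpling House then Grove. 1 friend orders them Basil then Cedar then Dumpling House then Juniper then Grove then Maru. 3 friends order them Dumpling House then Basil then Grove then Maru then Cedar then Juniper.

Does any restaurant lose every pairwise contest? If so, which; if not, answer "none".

Head-to-head results (11 friends):
Dumpling House–Maru: Dumpling House 7–4.
Dumpling House vs Basil: Dumpling House preferred on 3+3 = 6 ballots; Dumpling House wins 6–5.
Dumpling House vs Juniper: 4 to 7, Juniper.
Dumpling House vs Grove: Dumpling House, 10–1.
Dumpling House–Cedar: Dumpling House 6–5.
Maru vs Basil: Maru is ranked higher on 3 ballots, Basil on 8. Basil wins 8–3.
Maru vs Juniper: Juniper, 8–3.
Maru vs Grove: 3+3 = 6 for Maru, 5 for Grove — Maru by 6–5.
Maru vs Cedar: Maru, 6–5.
Basil vs Juniper: Basil is ranked higher on 1+1+3 = 5 ballots, Juniper on 6. Juniper wins 6–5.
Basil vs Grove: Basil is ranked higher on 1+3+1+3 = 8 ballots, Grove on 3. Basil wins 8–3.
Basil vs Cedar: Basil is ranked higher on 3+1+3 = 7 ballots, Cedar on 4. Basil wins 7–4.
Juniper vs Grove: Juniper is ranked higher on 3+1+3+1 = 8 ballots, Grove on 3. Juniper wins 8–3.
Juniper–Cedar: Juniper 6–5.
Grove vs Cedar: Cedar wins 8–3.
Grove loses to every other restaurant — it is the Condorcet loser.

Grove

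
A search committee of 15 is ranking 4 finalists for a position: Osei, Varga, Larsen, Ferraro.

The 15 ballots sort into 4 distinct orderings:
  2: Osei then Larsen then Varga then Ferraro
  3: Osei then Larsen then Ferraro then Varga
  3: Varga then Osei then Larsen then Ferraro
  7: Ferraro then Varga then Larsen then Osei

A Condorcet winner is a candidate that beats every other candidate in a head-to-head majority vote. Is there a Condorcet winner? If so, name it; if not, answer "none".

none

Head-to-head results (15 committee members):
Osei vs Varga: Varga wins 10–5.
Osei vs Larsen: Osei wins 8–7.
Osei vs Ferraro: Osei wins 8–7.
Varga vs Larsen: Varga wins 10–5.
Varga vs Ferraro: Varga is ranked higher on 2+3 = 5 ballots, Ferraro on 10. Ferraro wins 10–5.
Larsen vs Ferraro: 8 to 7, Larsen.
Every candidate loses at least once (Osei loses to Varga; Varga loses to Ferraro; Larsen loses to Osei; Ferraro loses to Osei). The majority relation contains the cycle Osei → Ferraro → Varga → Osei, so there is no Condorcet winner.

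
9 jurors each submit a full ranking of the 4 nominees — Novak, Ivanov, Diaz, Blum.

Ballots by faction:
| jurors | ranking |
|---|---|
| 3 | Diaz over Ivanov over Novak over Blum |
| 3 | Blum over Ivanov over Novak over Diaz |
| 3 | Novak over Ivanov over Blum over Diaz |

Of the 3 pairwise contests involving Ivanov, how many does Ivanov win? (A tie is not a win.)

Ivanov against each rival (9 jurors):
Ivanov vs Novak: 6 to 3, Ivanov.
Ivanov vs Diaz: 3+3 = 6 for Ivanov, 3 for Diaz — Ivanov by 6–3.
Ivanov–Blum: Ivanov 6–3.
Ivanov beats Novak, Diaz, Blum — 3 pairwise wins.

3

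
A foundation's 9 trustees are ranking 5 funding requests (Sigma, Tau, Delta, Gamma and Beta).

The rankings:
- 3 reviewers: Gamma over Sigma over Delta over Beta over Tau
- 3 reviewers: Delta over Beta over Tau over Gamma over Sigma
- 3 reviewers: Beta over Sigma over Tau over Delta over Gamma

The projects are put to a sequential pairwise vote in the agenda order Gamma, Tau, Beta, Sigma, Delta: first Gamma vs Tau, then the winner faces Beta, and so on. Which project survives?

Round 1: Gamma vs Tau — 3–6, Tau advances.
Round 2: Tau vs Beta — 0–9, Beta advances.
Round 3: Beta vs Sigma — 6–3, Beta advances.
Round 4: Beta vs Delta — 3–6, Delta advances.
The agenda winner is Delta.

Delta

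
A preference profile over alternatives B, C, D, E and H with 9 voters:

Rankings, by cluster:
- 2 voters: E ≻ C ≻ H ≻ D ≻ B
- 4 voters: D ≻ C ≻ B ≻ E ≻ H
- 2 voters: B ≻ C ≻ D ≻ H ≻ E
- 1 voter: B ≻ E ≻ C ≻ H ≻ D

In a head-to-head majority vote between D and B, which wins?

Ballots ranking D above B: 2 + 4 = 6.
Ballots ranking B above D: 9 − 6 = 3.
D wins the head-to-head 6–3.

D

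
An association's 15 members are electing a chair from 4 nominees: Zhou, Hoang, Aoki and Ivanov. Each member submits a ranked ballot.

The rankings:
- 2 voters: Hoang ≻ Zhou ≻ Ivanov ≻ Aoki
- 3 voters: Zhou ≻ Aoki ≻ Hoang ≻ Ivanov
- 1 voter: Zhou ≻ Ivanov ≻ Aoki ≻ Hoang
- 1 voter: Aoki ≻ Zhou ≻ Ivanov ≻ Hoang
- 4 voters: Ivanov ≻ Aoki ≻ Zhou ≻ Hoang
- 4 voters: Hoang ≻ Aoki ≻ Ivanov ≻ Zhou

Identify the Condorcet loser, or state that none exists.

none

Head-to-head results (15 voters):
Zhou–Hoang: Zhou 9–6.
Zhou–Aoki: Aoki 9–6.
Zhou vs Ivanov: 2+3+1+1 = 7 for Zhou, 8 for Ivanov — Ivanov by 8–7.
Hoang vs Aoki: Aoki wins 9–6.
Hoang vs Ivanov: Hoang is ranked higher on 2+3+4 = 9 ballots, Ivanov on 6. Hoang wins 9–6.
Aoki vs Ivanov: 3+1+4 = 8 for Aoki, 7 for Ivanov — Aoki by 8–7.
Each candidate has at least one pairwise win (Zhou beats Hoang; Hoang beats Ivanov; Aoki beats Zhou; Ivanov beats Zhou) — no Condorcet loser.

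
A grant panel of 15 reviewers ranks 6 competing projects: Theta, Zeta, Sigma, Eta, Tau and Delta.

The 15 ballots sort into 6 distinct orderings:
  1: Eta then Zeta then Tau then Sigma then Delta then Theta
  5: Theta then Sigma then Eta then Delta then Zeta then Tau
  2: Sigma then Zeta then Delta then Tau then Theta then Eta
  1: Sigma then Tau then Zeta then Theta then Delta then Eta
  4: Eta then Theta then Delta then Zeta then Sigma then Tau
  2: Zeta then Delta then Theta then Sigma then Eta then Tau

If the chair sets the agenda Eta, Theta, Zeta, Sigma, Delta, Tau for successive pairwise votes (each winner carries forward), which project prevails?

Theta

Round 1: Eta vs Theta — 5–10, Theta advances.
Round 2: Theta vs Zeta — 9–6, Theta advances.
Round 3: Theta vs Sigma — 11–4, Theta advances.
Round 4: Theta vs Delta — 10–5, Theta advances.
Round 5: Theta vs Tau — 11–4, Theta advances.
Theta survives the agenda.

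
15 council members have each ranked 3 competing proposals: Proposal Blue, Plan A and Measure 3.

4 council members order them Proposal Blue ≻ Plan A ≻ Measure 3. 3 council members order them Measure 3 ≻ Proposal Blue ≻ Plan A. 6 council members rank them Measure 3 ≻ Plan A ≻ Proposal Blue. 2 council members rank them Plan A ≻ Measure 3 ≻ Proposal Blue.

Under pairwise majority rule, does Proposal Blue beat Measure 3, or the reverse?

Measure 3

Ballots ranking Proposal Blue above Measure 3: 4.
Ballots ranking Measure 3 above Proposal Blue: 15 − 4 = 11.
Measure 3 wins the head-to-head 11–4.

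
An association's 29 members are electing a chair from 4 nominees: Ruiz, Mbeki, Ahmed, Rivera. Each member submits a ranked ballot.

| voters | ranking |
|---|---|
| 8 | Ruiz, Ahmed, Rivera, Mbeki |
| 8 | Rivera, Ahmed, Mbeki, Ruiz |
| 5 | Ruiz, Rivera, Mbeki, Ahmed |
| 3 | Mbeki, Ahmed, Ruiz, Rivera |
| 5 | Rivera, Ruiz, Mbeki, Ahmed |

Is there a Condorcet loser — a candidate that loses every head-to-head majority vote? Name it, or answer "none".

Pairwise majorities:
Ruiz vs Mbeki: 18 to 11, Ruiz.
Ruiz vs Ahmed: 8+5+5 = 18 for Ruiz, 11 for Ahmed — Ruiz by 18–11.
Ruiz vs Rivera: Ruiz, 16–13.
Mbeki vs Ahmed: Mbeki is ranked higher on 5+3+5 = 13 ballots, Ahmed on 16. Ahmed wins 16–13.
Mbeki vs Rivera: Mbeki preferred on 3 ballots; Rivera wins 26–3.
Ahmed vs Rivera: Rivera wins 18–11.
Only Mbeki has no wins; Mbeki is the Condorcet loser.

Mbeki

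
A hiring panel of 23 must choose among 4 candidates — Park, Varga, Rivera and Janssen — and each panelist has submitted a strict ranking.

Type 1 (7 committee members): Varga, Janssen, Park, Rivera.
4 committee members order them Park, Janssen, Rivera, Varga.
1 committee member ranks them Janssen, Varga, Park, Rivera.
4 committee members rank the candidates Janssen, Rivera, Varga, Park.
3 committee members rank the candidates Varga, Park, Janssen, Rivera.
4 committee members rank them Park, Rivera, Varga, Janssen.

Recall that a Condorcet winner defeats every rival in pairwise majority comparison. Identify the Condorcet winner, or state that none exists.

none

Pairwise majorities:
Park vs Varga: Varga, 15–8.
Park vs Rivera: Park, 19–4.
Park–Janssen: Janssen 12–11.
Varga–Rivera: Rivera 12–11.
Varga vs Janssen: Varga wins 14–9.
Rivera vs Janssen: Janssen wins 19–4.
Every candidate loses at least once (Park loses to Varga; Varga loses to Rivera; Rivera loses to Park; Janssen loses to Varga). The majority relation contains the cycle Park > Rivera > Varga > Park, so there is no Condorcet winner.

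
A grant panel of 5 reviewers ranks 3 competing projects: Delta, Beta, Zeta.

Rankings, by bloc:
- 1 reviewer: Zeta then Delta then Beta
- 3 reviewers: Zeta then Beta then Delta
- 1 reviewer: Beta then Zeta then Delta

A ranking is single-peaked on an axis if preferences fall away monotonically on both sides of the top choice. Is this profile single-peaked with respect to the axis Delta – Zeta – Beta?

Axis positions: Delta=1, Zeta=2, Beta=3.
Bloc 1 (peak Zeta at position 2): ranking walks positions 2-1-3, expanding outward from the peak — single-peaked.
Bloc 2 (peak Zeta at position 2): ranking walks positions 2-3-1, expanding outward from the peak — single-peaked.
Bloc 3 (peak Beta at position 3): ranking walks positions 3-2-1, expanding outward from the peak — single-peaked.
Every ranking is single-peaked on this axis.

yes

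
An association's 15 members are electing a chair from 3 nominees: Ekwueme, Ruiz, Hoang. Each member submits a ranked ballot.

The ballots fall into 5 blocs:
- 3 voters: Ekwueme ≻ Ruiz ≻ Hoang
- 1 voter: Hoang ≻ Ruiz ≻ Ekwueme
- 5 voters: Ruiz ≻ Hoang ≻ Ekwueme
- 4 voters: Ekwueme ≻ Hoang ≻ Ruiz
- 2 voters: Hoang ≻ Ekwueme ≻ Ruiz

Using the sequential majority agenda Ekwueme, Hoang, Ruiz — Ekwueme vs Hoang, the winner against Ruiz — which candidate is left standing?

Round 1: Ekwueme vs Hoang — 7–8, Hoang advances.
Round 2: Hoang vs Ruiz — 7–8, Ruiz advances.
Ruiz survives the agenda.

Ruiz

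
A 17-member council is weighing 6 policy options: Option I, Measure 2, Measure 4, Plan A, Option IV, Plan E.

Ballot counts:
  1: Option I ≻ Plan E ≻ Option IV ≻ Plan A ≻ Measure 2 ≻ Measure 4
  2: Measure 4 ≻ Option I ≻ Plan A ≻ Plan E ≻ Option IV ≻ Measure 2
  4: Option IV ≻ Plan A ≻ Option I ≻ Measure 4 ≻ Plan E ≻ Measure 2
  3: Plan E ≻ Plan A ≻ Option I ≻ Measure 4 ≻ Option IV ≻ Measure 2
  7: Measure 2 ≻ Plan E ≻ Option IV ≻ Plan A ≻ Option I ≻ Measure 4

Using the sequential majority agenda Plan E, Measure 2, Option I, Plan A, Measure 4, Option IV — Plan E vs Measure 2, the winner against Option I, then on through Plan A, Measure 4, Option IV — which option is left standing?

Plan E

Round 1: Plan E vs Measure 2 — 10–7, Plan E advances.
Round 2: Plan E vs Option I — 10–7, Plan E advances.
Round 3: Plan E vs Plan A — 11–6, Plan E advances.
Round 4: Plan E vs Measure 4 — 11–6, Plan E advances.
Round 5: Plan E vs Option IV — 13–4, Plan E advances.
The agenda winner is Plan E.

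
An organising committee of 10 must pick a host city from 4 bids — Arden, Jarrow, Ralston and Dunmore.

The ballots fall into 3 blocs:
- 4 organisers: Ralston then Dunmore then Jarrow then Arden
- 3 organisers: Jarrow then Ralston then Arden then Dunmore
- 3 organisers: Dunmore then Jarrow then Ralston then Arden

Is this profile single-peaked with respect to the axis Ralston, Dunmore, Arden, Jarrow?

Axis positions: Ralston=1, Dunmore=2, Arden=3, Jarrow=4.
Bloc 1: ranking walks positions 1-2-4-3; Jarrow is ranked above Arden even though Arden lies between Jarrow and the peak Ralston on the axis — preferences dip and rise again. Not single-peaked.
Bloc 2: ranking walks positions 4-1-3-2; Ralston is ranked above Arden even though Arden lies between Ralston and the peak Jarrow on the axis — preferences dip and rise again. Not single-peaked.
Bloc 3: ranking walks positions 2-4-1-3; Jarrow is ranked above Arden even though Arden lies between Jarrow and the peak Dunmore on the axis — preferences dip and rise again. Not single-peaked.
Bloc 1 violates single-peakedness, so the profile is not single-peaked on this axis.

no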